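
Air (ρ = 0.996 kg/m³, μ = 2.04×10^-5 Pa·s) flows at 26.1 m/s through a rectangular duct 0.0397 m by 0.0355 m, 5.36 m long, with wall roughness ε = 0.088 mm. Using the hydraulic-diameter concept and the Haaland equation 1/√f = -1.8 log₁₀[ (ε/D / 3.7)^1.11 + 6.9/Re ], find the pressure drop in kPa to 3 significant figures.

ΔP ≈ 1.32 kPa

Hydraulic diameter D_h = 4A/P = 4·(0.0397·0.0355)/(2·(0.0397+0.0355)) = 0.005637/0.1504 = 0.03748 m.
Re = ρVD_h/μ = 0.996·26.1·0.03748/2.04e-05 = 4.776e+04.
ε/D_h = 8.8e-05/0.03748 = 0.00235; Haaland gives 1/√f = -1.8 log₁₀[0.000282+0.000144] = 6.066, so f = 0.02718.
ΔP = f(L/D_h)(ρV²/2) = 0.02718·5.36/0.03748·339.2 = 1319 Pa.
ΔP = 1.32 kPa.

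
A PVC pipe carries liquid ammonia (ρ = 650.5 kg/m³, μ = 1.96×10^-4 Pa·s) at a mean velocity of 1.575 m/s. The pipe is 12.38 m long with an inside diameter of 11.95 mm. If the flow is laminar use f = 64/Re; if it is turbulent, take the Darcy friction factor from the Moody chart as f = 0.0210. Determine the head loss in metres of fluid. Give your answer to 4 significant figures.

h_f ≈ 2.751 m

Reynolds number Re = ρVD/μ = 650.5 · 1.575 · 0.01195 / 0.000196 = 6.247e+04.
Re > 4000 → turbulent; use the Moody-chart value f = 0.0210.
Darcy-Weisbach: ΔP = f(L/D)(ρV²/2) = 0.021·(12.38/0.01195)·(650.5·1.575²/2) = 0.021·1036·806.8 = 1.755e+04 Pa.
Head loss h_f = ΔP/(ρg) = 1.755e+04/(650.5·9.81) = 2.751 m.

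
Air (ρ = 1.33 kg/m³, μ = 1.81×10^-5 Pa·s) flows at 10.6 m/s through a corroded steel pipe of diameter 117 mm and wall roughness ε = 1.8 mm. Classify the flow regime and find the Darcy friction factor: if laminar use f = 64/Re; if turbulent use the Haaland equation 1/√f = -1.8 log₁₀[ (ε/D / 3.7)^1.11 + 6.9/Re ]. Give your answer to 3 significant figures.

f ≈ 0.0447

Re = ρVD/μ = 1.33·10.6·0.117/1.81e-05 = 9.113e+04.
Re > 4000 → turbulent. ε/D = 0.0018/0.117 = 0.0154; Haaland: 1/√f = -1.8 log₁₀[0.00227 + 7.57e-05] = 4.732, so f = 0.04466.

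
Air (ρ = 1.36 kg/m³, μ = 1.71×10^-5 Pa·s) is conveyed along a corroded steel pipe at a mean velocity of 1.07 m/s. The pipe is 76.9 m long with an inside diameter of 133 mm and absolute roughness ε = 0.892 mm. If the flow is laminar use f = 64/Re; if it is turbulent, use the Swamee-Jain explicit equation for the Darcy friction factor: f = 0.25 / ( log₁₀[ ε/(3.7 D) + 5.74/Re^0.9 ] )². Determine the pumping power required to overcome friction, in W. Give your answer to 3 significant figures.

Reynolds number Re = ρVD/μ = 1.36 · 1.07 · 0.133 / 1.71e-05 = 1.132e+04.
Re > 4000 → turbulent. Relative roughness ε/D = 0.000892/0.133 = 0.00671. Swamee-Jain: f = 0.25/(log₁₀[0.00671/3.7 + 5.74/1.132e+04^0.9])² = 0.25/(log₁₀[0.00181 + 0.00129])² = 0.25/(-2.508)² = 0.03974.
Darcy-Weisbach: ΔP = f(L/D)(ρV²/2) = 0.03974·(76.9/0.133)·(1.36·1.07²/2) = 0.03974·578.2·0.7785 = 17.89 Pa.
Q = V·A = 1.07·0.01389 = 0.01487 m³/s.
Pumping power P = QΔP = 0.01487·17.89 = 0.2659 W = 0.266 W.

P ≈ 0.266 W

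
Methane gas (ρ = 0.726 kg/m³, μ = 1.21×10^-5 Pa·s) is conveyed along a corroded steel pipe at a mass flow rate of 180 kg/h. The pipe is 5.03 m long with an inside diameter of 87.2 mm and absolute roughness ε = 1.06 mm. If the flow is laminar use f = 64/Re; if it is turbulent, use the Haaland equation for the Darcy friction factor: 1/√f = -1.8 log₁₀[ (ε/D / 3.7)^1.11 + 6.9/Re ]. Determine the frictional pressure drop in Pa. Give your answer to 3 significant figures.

ṁ = 180 kg/h = 180/3600 = 0.05 kg/s.
A = πD²/4 = π(0.0872)²/4 = 0.005972 m²; mean velocity V = ṁ/(ρA) = 0.05/(0.726 · 0.005972) = 11.53 m/s.
Reynolds number Re = ρVD/μ = 0.726 · 11.53 · 0.0872 / 1.21e-05 = 6.034e+04.
Re > 4000 → turbulent. Relative roughness ε/D = 0.00106/0.0872 = 0.0122. Haaland: 1/√f = -1.8 log₁₀[(0.0122/3.7)^1.11 + 6.9/6.034e+04] = -1.8 log₁₀[0.00175 + 0.000114] = 4.912, so f = 0.04144.
Darcy-Weisbach: ΔP = f(L/D)(ρV²/2) = 0.04144·(5.03/0.0872)·(0.726·11.53²/2) = 0.04144·57.68·48.28 = 115.4 Pa.

ΔP ≈ 115 Pa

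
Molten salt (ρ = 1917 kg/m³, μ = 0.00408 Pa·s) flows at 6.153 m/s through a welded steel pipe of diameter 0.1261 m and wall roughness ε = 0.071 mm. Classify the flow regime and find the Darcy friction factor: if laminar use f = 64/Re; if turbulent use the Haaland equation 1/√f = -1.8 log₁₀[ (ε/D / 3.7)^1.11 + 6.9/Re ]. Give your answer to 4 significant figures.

f ≈ 0.01823

Re = ρVD/μ = 1917·6.153·0.1261/0.00408 = 3.646e+05.
Re > 4000 → turbulent. ε/D = 7.1e-05/0.1261 = 0.000563; Haaland: 1/√f = -1.8 log₁₀[5.79e-05 + 1.89e-05] = 7.406, so f = 0.01823.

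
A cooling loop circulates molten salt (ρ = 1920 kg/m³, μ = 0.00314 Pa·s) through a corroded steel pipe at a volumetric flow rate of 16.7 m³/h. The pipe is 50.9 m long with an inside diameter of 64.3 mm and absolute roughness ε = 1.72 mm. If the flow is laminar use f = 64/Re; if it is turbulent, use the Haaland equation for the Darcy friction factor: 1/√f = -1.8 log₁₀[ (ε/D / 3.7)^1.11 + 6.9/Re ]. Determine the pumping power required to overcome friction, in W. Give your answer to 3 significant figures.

P ≈ 397 W

Q = 16.7 m³/h = 16.7/3600 = 0.004639 m³/s.
Cross-sectional area A = πD²/4 = π(0.0643)²/4 = 0.003247 m²; mean velocity V = Q/A = 0.004639/0.003247 = 1.429 m/s.
Reynolds number Re = ρVD/μ = 1920 · 1.429 · 0.0643 / 0.00314 = 5.617e+04.
Re > 4000 → turbulent. Relative roughness ε/D = 0.00172/0.0643 = 0.0267. Haaland: 1/√f = -1.8 log₁₀[(0.0267/3.7)^1.11 + 6.9/5.617e+04] = -1.8 log₁₀[0.0042 + 0.000123] = 4.255, so f = 0.05523.
Darcy-Weisbach: ΔP = f(L/D)(ρV²/2) = 0.05523·(50.9/0.0643)·(1920·1.429²/2) = 0.05523·791.6·1959 = 8.566e+04 Pa.
Pumping power P = QΔP = 0.004639·8.566e+04 = 397.4 W = 397 W.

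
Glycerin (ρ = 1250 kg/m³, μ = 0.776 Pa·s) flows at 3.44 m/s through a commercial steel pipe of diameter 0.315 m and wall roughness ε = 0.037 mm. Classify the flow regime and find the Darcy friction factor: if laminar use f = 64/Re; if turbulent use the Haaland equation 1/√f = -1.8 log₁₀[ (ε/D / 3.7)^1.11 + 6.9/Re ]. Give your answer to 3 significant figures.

Re = ρVD/μ = 1250·3.44·0.315/0.776 = 1745.
Re < 2300 → laminar, so f = 64/Re = 0.03667 (roughness is irrelevant in laminar flow).

f ≈ 0.0367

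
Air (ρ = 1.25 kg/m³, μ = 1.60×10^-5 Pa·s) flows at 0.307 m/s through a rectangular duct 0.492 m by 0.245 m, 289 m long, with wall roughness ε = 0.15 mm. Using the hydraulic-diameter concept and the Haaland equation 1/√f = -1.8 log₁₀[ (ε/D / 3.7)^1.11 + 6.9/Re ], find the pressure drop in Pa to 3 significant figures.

Hydraulic diameter D_h = 4A/P = 4·(0.492·0.245)/(2·(0.492+0.245)) = 0.4822/1.474 = 0.3271 m.
Re = ρVD_h/μ = 1.25·0.307·0.3271/1.6e-05 = 7846.
ε/D_h = 0.00015/0.3271 = 0.000459; Haaland gives 1/√f = -1.8 log₁₀[4.61e-05+0.000879] = 5.46, so f = 0.03354.
ΔP = f(L/D_h)(ρV²/2) = 0.03354·289/0.3271·0.05891 = 1.745 Pa.

ΔP ≈ 1.75 Pa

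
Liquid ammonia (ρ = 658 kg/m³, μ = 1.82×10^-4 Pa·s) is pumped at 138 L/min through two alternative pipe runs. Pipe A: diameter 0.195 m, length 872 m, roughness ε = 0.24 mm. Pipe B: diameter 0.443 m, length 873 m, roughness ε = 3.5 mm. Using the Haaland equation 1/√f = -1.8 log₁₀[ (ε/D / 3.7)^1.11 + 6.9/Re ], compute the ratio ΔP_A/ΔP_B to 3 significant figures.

Pipe A: V = Q/A = 0.0023/0.02986 = 0.07701 m/s; Re = 5.429e+04; ε/D = 0.00123; Haaland → f = 0.02412; ΔP_A = f(L/D)(ρV²/2) = 210.5 Pa.
Pipe B: V = Q/A = 0.0023/0.1541 = 0.01492 m/s; Re = 2.39e+04; ε/D = 0.0079; Haaland → f = 0.03768; ΔP_B = f(L/D)(ρV²/2) = 5.44 Pa.
ΔP_A/ΔP_B = 210.5/5.44 = 38.7.

ΔP_A/ΔP_B ≈ 38.7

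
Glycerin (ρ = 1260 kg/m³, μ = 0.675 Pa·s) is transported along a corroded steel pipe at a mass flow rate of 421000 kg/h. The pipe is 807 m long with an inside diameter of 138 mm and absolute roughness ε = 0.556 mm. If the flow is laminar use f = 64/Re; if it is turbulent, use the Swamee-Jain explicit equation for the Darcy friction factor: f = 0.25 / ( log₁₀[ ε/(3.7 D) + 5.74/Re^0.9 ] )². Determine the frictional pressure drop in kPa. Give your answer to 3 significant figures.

ṁ = 421000 kg/h = 421000/3600 = 116.9 kg/s.
A = πD²/4 = π(0.138)²/4 = 0.01496 m²; mean velocity V = ṁ/(ρA) = 116.9/(1260 · 0.01496) = 6.205 m/s.
Reynolds number Re = ρVD/μ = 1260 · 6.205 · 0.138 / 0.675 = 1598.
Re < 2300 → laminar flow, so f = 64/Re = 64/1598 = 0.04004 (the turbulent correlation is not needed).
Darcy-Weisbach: ΔP = f(L/D)(ρV²/2) = 0.04004·(807/0.138)·(1260·6.205²/2) = 0.04004·5848·2.426e+04 = 5.68e+06 Pa.
ΔP = 5.68e+06 Pa = 5680 kPa.

ΔP ≈ 5680 kPa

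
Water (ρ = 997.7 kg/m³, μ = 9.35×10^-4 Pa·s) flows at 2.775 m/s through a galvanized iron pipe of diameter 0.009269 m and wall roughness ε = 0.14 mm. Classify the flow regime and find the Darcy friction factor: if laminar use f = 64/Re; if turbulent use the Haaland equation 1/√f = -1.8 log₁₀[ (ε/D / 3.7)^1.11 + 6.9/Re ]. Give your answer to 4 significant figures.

f ≈ 0.04546

Re = ρVD/μ = 997.7·2.775·0.009269/0.000935 = 2.745e+04.
Re > 4000 → turbulent. ε/D = 0.00014/0.009269 = 0.0151; Haaland: 1/√f = -1.8 log₁₀[0.00223 + 0.000251] = 4.69, so f = 0.04546.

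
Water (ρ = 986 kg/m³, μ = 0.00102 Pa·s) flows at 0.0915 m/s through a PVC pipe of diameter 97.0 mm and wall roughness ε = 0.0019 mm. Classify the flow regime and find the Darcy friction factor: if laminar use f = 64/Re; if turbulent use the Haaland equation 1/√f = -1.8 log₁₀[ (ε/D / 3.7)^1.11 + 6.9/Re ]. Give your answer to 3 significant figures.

f ≈ 0.0322

Re = ρVD/μ = 986·0.0915·0.097/0.00102 = 8580.
Re > 4000 → turbulent. ε/D = 1.9e-06/0.097 = 1.96e-05; Haaland: 1/√f = -1.8 log₁₀[1.39e-06 + 0.000804] = 5.569, so f = 0.03224.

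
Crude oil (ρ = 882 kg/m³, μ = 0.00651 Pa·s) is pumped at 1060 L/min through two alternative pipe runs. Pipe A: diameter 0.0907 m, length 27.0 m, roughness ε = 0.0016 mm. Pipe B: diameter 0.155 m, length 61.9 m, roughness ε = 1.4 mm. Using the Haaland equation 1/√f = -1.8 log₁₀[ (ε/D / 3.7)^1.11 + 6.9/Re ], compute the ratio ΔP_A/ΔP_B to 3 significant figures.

ΔP_A/ΔP_B ≈ 3.65

Pipe A: V = Q/A = 0.01767/0.006461 = 2.734 m/s; Re = 3.36e+04; ε/D = 1.76e-05; Haaland → f = 0.02273; ΔP_A = f(L/D)(ρV²/2) = 2.231e+04 Pa.
Pipe B: V = Q/A = 0.01767/0.01887 = 0.9363 m/s; Re = 1.966e+04; ε/D = 0.00903; Haaland → f = 0.03956; ΔP_B = f(L/D)(ρV²/2) = 6108 Pa.
ΔP_A/ΔP_B = 2.231e+04/6108 = 3.65.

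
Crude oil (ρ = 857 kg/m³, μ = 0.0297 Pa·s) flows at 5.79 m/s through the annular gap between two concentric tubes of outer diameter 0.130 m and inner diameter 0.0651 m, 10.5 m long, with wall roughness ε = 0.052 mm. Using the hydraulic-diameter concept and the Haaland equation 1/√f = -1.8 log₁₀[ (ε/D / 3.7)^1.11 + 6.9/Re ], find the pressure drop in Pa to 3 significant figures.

Hydraulic diameter D_h = 4A/P = D_o - D_i = 0.13 - 0.0651 = 0.0649 m.
Re = ρVD_h/μ = 857·5.79·0.0649/0.0297 = 1.084e+04.
ε/D_h = 5.2e-05/0.0649 = 0.000801; Haaland gives 1/√f = -1.8 log₁₀[8.56e-05+0.000636] = 5.655, so f = 0.03127.
ΔP = f(L/D_h)(ρV²/2) = 0.03127·10.5/0.0649·1.437e+04 = 7.268e+04 Pa.

ΔP ≈ 72700 Pa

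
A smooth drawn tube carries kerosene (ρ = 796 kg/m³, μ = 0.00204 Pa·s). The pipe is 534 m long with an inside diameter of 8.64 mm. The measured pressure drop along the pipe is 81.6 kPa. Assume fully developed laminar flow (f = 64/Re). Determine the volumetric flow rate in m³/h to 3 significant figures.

Q ≈ 0.0369 m³/h

For laminar flow, f = 64/Re with Re = ρVD/μ, so Darcy-Weisbach reduces to ΔP = 32μLV/D². Solving for V: V = ΔP·D²/(32μL) = 8.16e+04·(0.00864)²/(32·0.00204·534) = 0.1747 m/s.
Check: Re = ρVD/μ = 796·0.1747·0.00864/0.00204 = 589.1 < 2300, so the laminar assumption holds.
Q = V·A = 0.1747·(π/4·0.00864²) = 1.025e-05 m³/s = 0.0369 m³/h.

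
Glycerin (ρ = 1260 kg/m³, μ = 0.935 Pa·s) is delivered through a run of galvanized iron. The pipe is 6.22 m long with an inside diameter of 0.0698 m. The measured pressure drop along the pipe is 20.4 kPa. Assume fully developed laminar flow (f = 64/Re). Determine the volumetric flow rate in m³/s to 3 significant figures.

For laminar flow, f = 64/Re with Re = ρVD/μ, so Darcy-Weisbach reduces to ΔP = 32μLV/D². Solving for V: V = ΔP·D²/(32μL) = 2.04e+04·(0.0698)²/(32·0.935·6.22) = 0.5341 m/s.
Check: Re = ρVD/μ = 1260·0.5341·0.0698/0.935 = 50.23 < 2300, so the laminar assumption holds.
Q = V·A = 0.5341·(π/4·0.0698²) = 0.002044 m³/s = 0.00204 m³/s.

Q ≈ 0.00204 m³/s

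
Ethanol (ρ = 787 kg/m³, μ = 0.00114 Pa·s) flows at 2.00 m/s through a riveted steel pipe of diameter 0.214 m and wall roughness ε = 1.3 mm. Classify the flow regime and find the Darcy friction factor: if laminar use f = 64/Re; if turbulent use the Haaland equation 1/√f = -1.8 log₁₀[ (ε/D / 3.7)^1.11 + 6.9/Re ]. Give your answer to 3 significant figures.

Re = ρVD/μ = 787·2·0.214/0.00114 = 2.955e+05.
Re > 4000 → turbulent. ε/D = 0.0013/0.214 = 0.00607; Haaland: 1/√f = -1.8 log₁₀[0.000811 + 2.34e-05] = 5.542, so f = 0.03256.

f ≈ 0.0326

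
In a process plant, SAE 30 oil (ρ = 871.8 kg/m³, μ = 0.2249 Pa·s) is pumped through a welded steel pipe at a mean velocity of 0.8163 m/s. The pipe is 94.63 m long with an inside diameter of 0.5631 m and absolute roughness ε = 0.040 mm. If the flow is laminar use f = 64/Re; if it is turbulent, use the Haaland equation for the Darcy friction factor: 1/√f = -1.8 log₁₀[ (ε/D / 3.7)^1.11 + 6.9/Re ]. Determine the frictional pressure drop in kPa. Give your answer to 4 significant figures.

Reynolds number Re = ρVD/μ = 871.8 · 0.8163 · 0.5631 / 0.225 = 1782.
Re < 2300 → laminar flow, so f = 64/Re = 64/1782 = 0.03592 (the turbulent correlation is not needed).
Darcy-Weisbach: ΔP = f(L/D)(ρV²/2) = 0.03592·(94.63/0.5631)·(871.8·0.8163²/2) = 0.03592·168.1·290.5 = 1753 Pa.
ΔP = 1753 Pa = 1.753 kPa.

ΔP ≈ 1.753 kPa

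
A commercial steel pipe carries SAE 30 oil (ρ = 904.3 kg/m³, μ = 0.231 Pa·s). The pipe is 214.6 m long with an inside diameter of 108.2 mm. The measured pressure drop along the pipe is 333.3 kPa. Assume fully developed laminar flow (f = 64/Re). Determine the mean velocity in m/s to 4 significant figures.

V ≈ 2.460 m/s

For laminar flow, f = 64/Re with Re = ρVD/μ, so Darcy-Weisbach reduces to ΔP = 32μLV/D². Solving for V: V = ΔP·D²/(32μL) = 3.333e+05·(0.1082)²/(32·0.231·214.6) = 2.46 m/s.
Check: Re = ρVD/μ = 904.3·2.46·0.1082/0.231 = 1042 < 2300, so the laminar assumption holds.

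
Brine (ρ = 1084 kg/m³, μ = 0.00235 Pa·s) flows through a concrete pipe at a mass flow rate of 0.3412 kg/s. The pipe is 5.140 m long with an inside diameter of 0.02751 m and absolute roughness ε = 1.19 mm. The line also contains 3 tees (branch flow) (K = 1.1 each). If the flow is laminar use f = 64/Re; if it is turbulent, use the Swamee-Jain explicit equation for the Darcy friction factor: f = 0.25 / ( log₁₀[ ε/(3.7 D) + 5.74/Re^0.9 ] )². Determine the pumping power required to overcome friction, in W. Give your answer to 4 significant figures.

A = πD²/4 = π(0.02751)²/4 = 0.0005944 m²; mean velocity V = ṁ/(ρA) = 0.3412/(1084 · 0.0005944) = 0.5296 m/s.
Reynolds number Re = ρVD/μ = 1084 · 0.5296 · 0.02751 / 0.00235 = 6720.
Re > 4000 → turbulent. Relative roughness ε/D = 0.00119/0.02751 = 0.0433. Swamee-Jain: f = 0.25/(log₁₀[0.0433/3.7 + 5.74/6720^0.9])² = 0.25/(log₁₀[0.0117 + 0.00206])² = 0.25/(-1.862)² = 0.07214.
Total minor-loss coefficient ΣK = 3·1.1 = 3.3.
ΔP = [f·L/D + ΣK]·(ρV²/2) = [0.07214·5.14/0.02751 + 3.3]·(1084·0.5296²/2) = [13.48 + 3.3]·152 = 2550 Pa.
Q = ṁ/ρ = 0.3412/1084 = 0.0003148 m³/s.
Pumping power P = QΔP = 0.0003148·2550 = 0.80269 W = 0.8027 W.

P ≈ 0.8027 W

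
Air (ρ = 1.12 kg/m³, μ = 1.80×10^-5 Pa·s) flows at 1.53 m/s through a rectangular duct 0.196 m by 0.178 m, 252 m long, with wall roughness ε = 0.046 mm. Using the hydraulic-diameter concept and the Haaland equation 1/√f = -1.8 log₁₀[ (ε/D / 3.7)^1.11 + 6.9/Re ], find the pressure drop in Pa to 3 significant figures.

ΔP ≈ 47.7 Pa

Hydraulic diameter D_h = 4A/P = 4·(0.196·0.178)/(2·(0.196+0.178)) = 0.1396/0.748 = 0.1866 m.
Re = ρVD_h/μ = 1.12·1.53·0.1866/1.8e-05 = 1.776e+04.
ε/D_h = 4.6e-05/0.1866 = 0.000247; Haaland gives 1/√f = -1.8 log₁₀[2.31e-05+0.000388] = 6.094, so f = 0.02693.
ΔP = f(L/D_h)(ρV²/2) = 0.02693·252/0.1866·1.311 = 47.68 Pa.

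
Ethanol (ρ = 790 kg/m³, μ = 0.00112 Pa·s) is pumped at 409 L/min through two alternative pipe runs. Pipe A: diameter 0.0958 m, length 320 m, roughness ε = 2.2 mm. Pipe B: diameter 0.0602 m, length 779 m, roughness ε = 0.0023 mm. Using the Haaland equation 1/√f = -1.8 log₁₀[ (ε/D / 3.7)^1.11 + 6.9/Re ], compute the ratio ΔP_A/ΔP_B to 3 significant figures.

Pipe A: V = Q/A = 0.006817/0.007208 = 0.9457 m/s; Re = 6.39e+04; ε/D = 0.023; Haaland → f = 0.05197; ΔP_A = f(L/D)(ρV²/2) = 6.133e+04 Pa.
Pipe B: V = Q/A = 0.006817/0.002846 = 2.395 m/s; Re = 1.017e+05; ε/D = 3.82e-05; Haaland → f = 0.01792; ΔP_B = f(L/D)(ρV²/2) = 5.253e+05 Pa.
ΔP_A/ΔP_B = 6.133e+04/5.253e+05 = 0.117.

ΔP_A/ΔP_B ≈ 0.117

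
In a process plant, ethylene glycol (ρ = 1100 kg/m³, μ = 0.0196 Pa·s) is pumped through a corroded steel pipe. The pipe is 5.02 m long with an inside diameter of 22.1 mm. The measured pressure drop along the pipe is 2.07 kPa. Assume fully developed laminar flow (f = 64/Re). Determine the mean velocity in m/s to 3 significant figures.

For laminar flow, f = 64/Re with Re = ρVD/μ, so Darcy-Weisbach reduces to ΔP = 32μLV/D². Solving for V: V = ΔP·D²/(32μL) = 2070·(0.0221)²/(32·0.0196·5.02) = 0.3211 m/s.
Check: Re = ρVD/μ = 1100·0.3211·0.0221/0.0196 = 398.3 < 2300, so the laminar assumption holds.

V ≈ 0.321 m/s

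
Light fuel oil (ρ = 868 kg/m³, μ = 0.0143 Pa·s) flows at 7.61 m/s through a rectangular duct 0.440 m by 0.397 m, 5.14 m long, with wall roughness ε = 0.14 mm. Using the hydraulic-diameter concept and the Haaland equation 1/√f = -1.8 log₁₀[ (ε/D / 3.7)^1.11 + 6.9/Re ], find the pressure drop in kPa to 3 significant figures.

Hydraulic diameter D_h = 4A/P = 4·(0.44·0.397)/(2·(0.44+0.397)) = 0.6987/1.674 = 0.4174 m.
Re = ρVD_h/μ = 868·7.61·0.4174/0.0143 = 1.928e+05.
ε/D_h = 0.00014/0.4174 = 0.000335; Haaland gives 1/√f = -1.8 log₁₀[3.26e-05+3.58e-05] = 7.497, so f = 0.01779.
ΔP = f(L/D_h)(ρV²/2) = 0.01779·5.14/0.4174·2.513e+04 = 5506 Pa.
ΔP = 5.51 kPa.

ΔP ≈ 5.51 kPa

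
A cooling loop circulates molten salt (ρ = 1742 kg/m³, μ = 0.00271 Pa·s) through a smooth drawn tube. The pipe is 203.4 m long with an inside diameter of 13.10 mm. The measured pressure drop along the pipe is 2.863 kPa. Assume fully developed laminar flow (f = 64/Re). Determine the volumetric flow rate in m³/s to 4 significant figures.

For laminar flow, f = 64/Re with Re = ρVD/μ, so Darcy-Weisbach reduces to ΔP = 32μLV/D². Solving for V: V = ΔP·D²/(32μL) = 2863·(0.0131)²/(32·0.00271·203.4) = 0.02785 m/s.
Check: Re = ρVD/μ = 1742·0.02785·0.0131/0.00271 = 234.6 < 2300, so the laminar assumption holds.
Q = V·A = 0.02785·(π/4·0.0131²) = 3.754e-06 m³/s = 3.754×10^-6 m³/s.

Q ≈ 3.754×10^-6 m³/s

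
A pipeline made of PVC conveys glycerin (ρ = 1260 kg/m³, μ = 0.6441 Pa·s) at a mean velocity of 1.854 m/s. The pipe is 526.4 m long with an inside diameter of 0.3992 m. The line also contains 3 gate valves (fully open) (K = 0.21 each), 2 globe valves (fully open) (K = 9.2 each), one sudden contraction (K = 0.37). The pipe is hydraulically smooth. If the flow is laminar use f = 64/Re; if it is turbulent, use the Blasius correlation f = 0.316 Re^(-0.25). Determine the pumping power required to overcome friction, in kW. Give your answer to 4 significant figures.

P ≈ 39.04 kW

Reynolds number Re = ρVD/μ = 1260 · 1.854 · 0.3992 / 0.644 = 1448.
Re < 2300 → laminar flow, so f = 64/Re = 64/1448 = 0.0442 (the turbulent correlation is not needed).
Total minor-loss coefficient ΣK = 3·0.21 + 2·9.2 + 1·0.37 = 19.4.
ΔP = [f·L/D + ΣK]·(ρV²/2) = [0.0442·526.4/0.3992 + 19.4]·(1260·1.854²/2) = [58.29 + 19.4]·2166 = 1.682e+05 Pa.
Q = V·A = 1.854·0.1252 = 0.232 m³/s.
Pumping power P = QΔP = 0.232·1.682e+05 = 39039 W = 39.04 kW.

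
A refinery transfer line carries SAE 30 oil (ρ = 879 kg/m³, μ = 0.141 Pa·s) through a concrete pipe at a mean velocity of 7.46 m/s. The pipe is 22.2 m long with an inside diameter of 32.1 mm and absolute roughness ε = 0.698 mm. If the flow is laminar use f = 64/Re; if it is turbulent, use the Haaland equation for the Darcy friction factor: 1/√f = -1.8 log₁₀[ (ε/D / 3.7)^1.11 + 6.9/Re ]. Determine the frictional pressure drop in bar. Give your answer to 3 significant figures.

Reynolds number Re = ρVD/μ = 879 · 7.46 · 0.0321 / 0.141 = 1493.
Re < 2300 → laminar flow, so f = 64/Re = 64/1493 = 0.04287 (the turbulent correlation is not needed).
Darcy-Weisbach: ΔP = f(L/D)(ρV²/2) = 0.04287·(22.2/0.0321)·(879·7.46²/2) = 0.04287·691.6·2.446e+04 = 7.252e+05 Pa.
ΔP = 7.252e+05 Pa = 7.25 bar.

ΔP ≈ 7.25 bar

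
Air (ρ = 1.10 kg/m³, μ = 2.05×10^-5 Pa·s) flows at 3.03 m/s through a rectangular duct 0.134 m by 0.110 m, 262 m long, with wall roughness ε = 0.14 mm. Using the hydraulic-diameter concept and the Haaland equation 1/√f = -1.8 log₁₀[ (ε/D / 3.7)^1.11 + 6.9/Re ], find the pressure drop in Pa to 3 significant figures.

ΔP ≈ 307 Pa

Hydraulic diameter D_h = 4A/P = 4·(0.134·0.11)/(2·(0.134+0.11)) = 0.05896/0.488 = 0.1208 m.
Re = ρVD_h/μ = 1.1·3.03·0.1208/2.05e-05 = 1.964e+04.
ε/D_h = 0.00014/0.1208 = 0.00116; Haaland gives 1/√f = -1.8 log₁₀[0.000129+0.000351] = 5.973, so f = 0.02803.
ΔP = f(L/D_h)(ρV²/2) = 0.02803·262/0.1208·5.049 = 306.9 Pa.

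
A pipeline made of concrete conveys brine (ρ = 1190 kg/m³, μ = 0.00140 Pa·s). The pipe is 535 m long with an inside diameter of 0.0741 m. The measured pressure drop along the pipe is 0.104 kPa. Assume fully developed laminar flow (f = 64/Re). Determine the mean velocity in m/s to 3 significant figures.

For laminar flow, f = 64/Re with Re = ρVD/μ, so Darcy-Weisbach reduces to ΔP = 32μLV/D². Solving for V: V = ΔP·D²/(32μL) = 104·(0.0741)²/(32·0.0014·535) = 0.02383 m/s.
Check: Re = ρVD/μ = 1190·0.02383·0.0741/0.0014 = 1501 < 2300, so the laminar assumption holds.

V ≈ 0.0238 m/s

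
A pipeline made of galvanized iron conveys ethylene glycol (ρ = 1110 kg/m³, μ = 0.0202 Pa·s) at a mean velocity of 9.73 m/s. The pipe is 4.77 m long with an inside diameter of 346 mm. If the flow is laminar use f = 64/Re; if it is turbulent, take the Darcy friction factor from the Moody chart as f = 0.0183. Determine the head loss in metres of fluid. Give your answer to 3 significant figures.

h_f ≈ 1.22 m

Reynolds number Re = ρVD/μ = 1110 · 9.73 · 0.346 / 0.0202 = 1.85e+05.
Re > 4000 → turbulent; use the Moody-chart value f = 0.0183.
Darcy-Weisbach: ΔP = f(L/D)(ρV²/2) = 0.0183·(4.77/0.346)·(1110·9.73²/2) = 0.0183·13.79·5.254e+04 = 1.326e+04 Pa.
Head loss h_f = ΔP/(ρg) = 1.326e+04/(1110·9.81) = 1.22 m.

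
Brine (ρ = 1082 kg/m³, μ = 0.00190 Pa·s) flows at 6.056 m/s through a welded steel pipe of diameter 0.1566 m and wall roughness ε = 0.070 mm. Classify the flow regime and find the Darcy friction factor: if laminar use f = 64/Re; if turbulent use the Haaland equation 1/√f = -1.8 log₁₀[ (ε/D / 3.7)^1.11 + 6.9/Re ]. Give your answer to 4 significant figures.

f ≈ 0.01717

Re = ρVD/μ = 1082·6.056·0.1566/0.0019 = 5.401e+05.
Re > 4000 → turbulent. ε/D = 7e-05/0.1566 = 0.000447; Haaland: 1/√f = -1.8 log₁₀[4.48e-05 + 1.28e-05] = 7.632, so f = 0.01717.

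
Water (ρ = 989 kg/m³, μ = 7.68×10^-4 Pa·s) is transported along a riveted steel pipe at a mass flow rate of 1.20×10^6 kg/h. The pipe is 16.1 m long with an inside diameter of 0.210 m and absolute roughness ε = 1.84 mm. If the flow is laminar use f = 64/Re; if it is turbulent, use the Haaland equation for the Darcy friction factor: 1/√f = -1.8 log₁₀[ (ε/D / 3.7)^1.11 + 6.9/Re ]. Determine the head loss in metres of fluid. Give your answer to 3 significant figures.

ṁ = 1.20×10^6 kg/h = 1.20×10^6/3600 = 333.3 kg/s.
A = πD²/4 = π(0.21)²/4 = 0.03464 m²; mean velocity V = ṁ/(ρA) = 333.3/(989 · 0.03464) = 9.731 m/s.
Reynolds number Re = ρVD/μ = 989 · 9.731 · 0.21 / 0.000768 = 2.632e+06.
Re > 4000 → turbulent. Relative roughness ε/D = 0.00184/0.21 = 0.00876. Haaland: 1/√f = -1.8 log₁₀[(0.00876/3.7)^1.11 + 6.9/2.632e+06] = -1.8 log₁₀[0.00122 + 2.62e-06] = 5.244, so f = 0.03636.
Darcy-Weisbach: ΔP = f(L/D)(ρV²/2) = 0.03636·(16.1/0.21)·(989·9.731²/2) = 0.03636·76.67·4.682e+04 = 1.305e+05 Pa.
Head loss h_f = ΔP/(ρg) = 1.305e+05/(989·9.81) = 13.5 m.

h_f ≈ 13.5 m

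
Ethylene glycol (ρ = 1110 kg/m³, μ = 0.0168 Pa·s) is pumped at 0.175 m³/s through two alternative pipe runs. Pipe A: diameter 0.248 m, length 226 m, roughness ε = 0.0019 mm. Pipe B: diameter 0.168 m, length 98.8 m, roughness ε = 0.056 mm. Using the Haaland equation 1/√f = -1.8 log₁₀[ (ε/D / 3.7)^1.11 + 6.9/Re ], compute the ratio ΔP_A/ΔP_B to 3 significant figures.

ΔP_A/ΔP_B ≈ 0.330

Pipe A: V = Q/A = 0.175/0.04831 = 3.623 m/s; Re = 5.936e+04; ε/D = 7.66e-06; Haaland → f = 0.01995; ΔP_A = f(L/D)(ρV²/2) = 1.325e+05 Pa.
Pipe B: V = Q/A = 0.175/0.02217 = 7.895 m/s; Re = 8.763e+04; ε/D = 0.000333; Haaland → f = 0.01974; ΔP_B = f(L/D)(ρV²/2) = 4.015e+05 Pa.
ΔP_A/ΔP_B = 1.325e+05/4.015e+05 = 0.330.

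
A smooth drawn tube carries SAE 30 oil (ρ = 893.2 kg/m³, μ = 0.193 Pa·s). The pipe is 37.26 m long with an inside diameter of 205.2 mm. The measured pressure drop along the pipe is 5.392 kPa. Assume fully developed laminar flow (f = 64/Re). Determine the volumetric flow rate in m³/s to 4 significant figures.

Q ≈ 0.03263 m³/s

For laminar flow, f = 64/Re with Re = ρVD/μ, so Darcy-Weisbach reduces to ΔP = 32μLV/D². Solving for V: V = ΔP·D²/(32μL) = 5392·(0.2052)²/(32·0.193·37.26) = 0.9866 m/s.
Check: Re = ρVD/μ = 893.2·0.9866·0.2052/0.193 = 937 < 2300, so the laminar assumption holds.
Q = V·A = 0.9866·(π/4·0.2052²) = 0.03263 m³/s = 0.03263 m³/s.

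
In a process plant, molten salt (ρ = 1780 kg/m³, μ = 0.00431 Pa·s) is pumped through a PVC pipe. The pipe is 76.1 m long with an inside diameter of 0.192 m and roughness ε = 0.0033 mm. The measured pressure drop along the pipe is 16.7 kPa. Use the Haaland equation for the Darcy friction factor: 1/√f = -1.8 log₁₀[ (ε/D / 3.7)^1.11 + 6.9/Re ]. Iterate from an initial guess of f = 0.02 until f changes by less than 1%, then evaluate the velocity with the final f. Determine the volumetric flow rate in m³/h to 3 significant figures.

Rearranging Darcy-Weisbach: V = √(2·ΔP·D/(f·L·ρ)). With ε/D = 3.3e-06/0.192 = 1.72e-05, iterate starting from f = 0.02:
  f = 0.02 → V = √(2·1.67e+04·0.192/(0.02·76.1·1780)) = 1.539 m/s; Re = ρVD/μ = 1.22e+05; f → 0.01718
  f = 0.01718 → V = 1.66 m/s; Re = 1.316e+05; f → 0.01692
  f = 0.01692 → V = 1.673 m/s; Re = 1.326e+05; f → 0.0169
Converged (Δf/f < 1%). With the final f = 0.0169: V = √(2·1.67e+04·0.192/(0.0169·76.1·1780)) = 1.674 m/s.
Q = V·A = 1.674·(π/4·0.192²) = 0.04846 m³/s = 174 m³/h.

Q ≈ 174 m³/h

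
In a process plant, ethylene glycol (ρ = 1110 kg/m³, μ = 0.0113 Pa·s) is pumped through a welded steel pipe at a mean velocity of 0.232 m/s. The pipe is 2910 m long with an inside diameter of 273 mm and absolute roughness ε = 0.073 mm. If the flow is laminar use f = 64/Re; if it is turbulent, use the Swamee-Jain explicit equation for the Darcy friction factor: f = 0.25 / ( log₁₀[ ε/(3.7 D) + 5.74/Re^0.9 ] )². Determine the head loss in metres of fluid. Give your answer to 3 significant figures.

h_f ≈ 1.05 m

Reynolds number Re = ρVD/μ = 1110 · 0.232 · 0.273 / 0.0113 = 6222.
Re > 4000 → turbulent. Relative roughness ε/D = 7.3e-05/0.273 = 0.000267. Swamee-Jain: f = 0.25/(log₁₀[0.000267/3.7 + 5.74/6222^0.9])² = 0.25/(log₁₀[7.23e-05 + 0.00221])² = 0.25/(-2.642)² = 0.03583.
Darcy-Weisbach: ΔP = f(L/D)(ρV²/2) = 0.03583·(2910/0.273)·(1110·0.232²/2) = 0.03583·1.066e+04·29.87 = 1.141e+04 Pa.
Head loss h_f = ΔP/(ρg) = 1.141e+04/(1110·9.81) = 1.05 m.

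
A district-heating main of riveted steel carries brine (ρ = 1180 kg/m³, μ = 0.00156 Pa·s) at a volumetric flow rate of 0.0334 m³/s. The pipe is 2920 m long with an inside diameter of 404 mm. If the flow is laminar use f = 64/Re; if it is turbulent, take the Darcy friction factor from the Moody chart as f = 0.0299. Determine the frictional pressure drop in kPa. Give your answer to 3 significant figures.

ΔP ≈ 8.66 kPa

Cross-sectional area A = πD²/4 = π(0.404)²/4 = 0.1282 m²; mean velocity V = Q/A = 0.0334/0.1282 = 0.2606 m/s.
Reynolds number Re = ρVD/μ = 1180 · 0.2606 · 0.404 / 0.00156 = 7.962e+04.
Re > 4000 → turbulent; use the Moody-chart value f = 0.0299.
Darcy-Weisbach: ΔP = f(L/D)(ρV²/2) = 0.0299·(2920/0.404)·(1180·0.2606²/2) = 0.0299·7228·40.05 = 8656 Pa.
ΔP = 8656 Pa = 8.66 kPa.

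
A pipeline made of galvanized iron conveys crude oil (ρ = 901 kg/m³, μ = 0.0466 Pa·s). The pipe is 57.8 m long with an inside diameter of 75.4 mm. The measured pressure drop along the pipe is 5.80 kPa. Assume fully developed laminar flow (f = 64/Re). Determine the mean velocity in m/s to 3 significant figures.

V ≈ 0.383 m/s

For laminar flow, f = 64/Re with Re = ρVD/μ, so Darcy-Weisbach reduces to ΔP = 32μLV/D². Solving for V: V = ΔP·D²/(32μL) = 5800·(0.0754)²/(32·0.0466·57.8) = 0.3826 m/s.
Check: Re = ρVD/μ = 901·0.3826·0.0754/0.0466 = 557.7 < 2300, so the laminar assumption holds.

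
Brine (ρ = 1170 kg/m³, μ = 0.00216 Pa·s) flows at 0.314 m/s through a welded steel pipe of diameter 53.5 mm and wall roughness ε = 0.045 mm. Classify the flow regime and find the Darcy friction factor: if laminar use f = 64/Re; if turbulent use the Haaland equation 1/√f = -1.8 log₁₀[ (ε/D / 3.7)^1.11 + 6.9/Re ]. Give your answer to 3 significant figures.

Re = ρVD/μ = 1170·0.314·0.0535/0.00216 = 9099.
Re > 4000 → turbulent. ε/D = 4.5e-05/0.0535 = 0.000841; Haaland: 1/√f = -1.8 log₁₀[9.03e-05 + 0.000758] = 5.528, so f = 0.03272.

f ≈ 0.0327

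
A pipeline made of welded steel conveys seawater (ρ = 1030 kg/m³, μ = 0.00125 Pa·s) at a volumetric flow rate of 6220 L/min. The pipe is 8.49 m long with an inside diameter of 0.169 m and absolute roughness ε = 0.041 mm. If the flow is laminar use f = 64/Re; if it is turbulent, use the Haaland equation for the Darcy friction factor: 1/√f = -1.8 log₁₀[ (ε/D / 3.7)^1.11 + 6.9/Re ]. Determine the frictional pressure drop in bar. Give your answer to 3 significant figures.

Q = 6220 L/min = 6220/60000 = 0.1037 m³/s.
Cross-sectional area A = πD²/4 = π(0.169)²/4 = 0.02243 m²; mean velocity V = Q/A = 0.1037/0.02243 = 4.621 m/s.
Reynolds number Re = ρVD/μ = 1030 · 4.621 · 0.169 / 0.00125 = 6.436e+05.
Re > 4000 → turbulent. Relative roughness ε/D = 4.1e-05/0.169 = 0.000243. Haaland: 1/√f = -1.8 log₁₀[(0.000243/3.7)^1.11 + 6.9/6.436e+05] = -1.8 log₁₀[2.27e-05 + 1.07e-05] = 8.056, so f = 0.01541.
Darcy-Weisbach: ΔP = f(L/D)(ρV²/2) = 0.01541·(8.49/0.169)·(1030·4.621²/2) = 0.01541·50.24·1.1e+04 = 8514 Pa.
ΔP = 8514 Pa = 0.0851 bar.

ΔP ≈ 0.0851 bar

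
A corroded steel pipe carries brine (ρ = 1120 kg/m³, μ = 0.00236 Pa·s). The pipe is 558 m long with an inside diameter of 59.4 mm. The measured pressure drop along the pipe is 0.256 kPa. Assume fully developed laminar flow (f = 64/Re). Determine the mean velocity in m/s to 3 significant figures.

V ≈ 0.0214 m/s

For laminar flow, f = 64/Re with Re = ρVD/μ, so Darcy-Weisbach reduces to ΔP = 32μLV/D². Solving for V: V = ΔP·D²/(32μL) = 256·(0.0594)²/(32·0.00236·558) = 0.02143 m/s.
Check: Re = ρVD/μ = 1120·0.02143·0.0594/0.00236 = 604.2 < 2300, so the laminar assumption holds.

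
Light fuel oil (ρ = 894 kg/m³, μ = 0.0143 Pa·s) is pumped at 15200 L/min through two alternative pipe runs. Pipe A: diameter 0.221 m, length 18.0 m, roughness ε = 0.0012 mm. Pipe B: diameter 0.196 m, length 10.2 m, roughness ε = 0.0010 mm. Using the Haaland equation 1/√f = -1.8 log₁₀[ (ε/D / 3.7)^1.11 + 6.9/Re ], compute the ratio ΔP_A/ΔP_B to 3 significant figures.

Pipe A: V = Q/A = 0.2533/0.03836 = 6.604 m/s; Re = 9.125e+04; ε/D = 5.43e-06; Haaland → f = 0.01819; ΔP_A = f(L/D)(ρV²/2) = 2.888e+04 Pa.
Pipe B: V = Q/A = 0.2533/0.03017 = 8.396 m/s; Re = 1.029e+05; ε/D = 5.1e-06; Haaland → f = 0.01774; ΔP_B = f(L/D)(ρV²/2) = 2.909e+04 Pa.
ΔP_A/ΔP_B = 2.888e+04/2.909e+04 = 0.993.

ΔP_A/ΔP_B ≈ 0.993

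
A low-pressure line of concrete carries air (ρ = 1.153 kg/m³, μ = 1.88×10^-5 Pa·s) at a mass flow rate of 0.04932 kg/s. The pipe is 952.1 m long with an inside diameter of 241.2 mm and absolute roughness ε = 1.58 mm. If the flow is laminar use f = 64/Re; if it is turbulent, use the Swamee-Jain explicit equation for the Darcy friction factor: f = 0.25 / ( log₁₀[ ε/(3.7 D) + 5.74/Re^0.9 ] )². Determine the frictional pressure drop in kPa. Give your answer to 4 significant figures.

A = πD²/4 = π(0.2412)²/4 = 0.04569 m²; mean velocity V = ṁ/(ρA) = 0.04932/(1.153 · 0.04569) = 0.9362 m/s.
Reynolds number Re = ρVD/μ = 1.153 · 0.9362 · 0.2412 / 1.88e-05 = 1.385e+04.
Re > 4000 → turbulent. Relative roughness ε/D = 0.00158/0.2412 = 0.00655. Swamee-Jain: f = 0.25/(log₁₀[0.00655/3.7 + 5.74/1.385e+04^0.9])² = 0.25/(log₁₀[0.00177 + 0.00108])² = 0.25/(-2.546)² = 0.03857.
Darcy-Weisbach: ΔP = f(L/D)(ρV²/2) = 0.03857·(952.1/0.2412)·(1.153·0.9362²/2) = 0.03857·3947·0.5052 = 76.93 Pa.
ΔP = 76.93 Pa = 0.07693 kPa.

ΔP ≈ 0.07693 kPa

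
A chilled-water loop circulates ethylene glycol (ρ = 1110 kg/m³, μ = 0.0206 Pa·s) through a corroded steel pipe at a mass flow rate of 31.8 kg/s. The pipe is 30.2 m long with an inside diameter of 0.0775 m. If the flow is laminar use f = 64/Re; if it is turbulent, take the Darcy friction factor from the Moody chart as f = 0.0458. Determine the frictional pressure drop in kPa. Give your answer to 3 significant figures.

A = πD²/4 = π(0.0775)²/4 = 0.004717 m²; mean velocity V = ṁ/(ρA) = 31.8/(1110 · 0.004717) = 6.073 m/s.
Reynolds number Re = ρVD/μ = 1110 · 6.073 · 0.0775 / 0.0206 = 2.536e+04.
Re > 4000 → turbulent; use the Moody-chart value f = 0.0458.
Darcy-Weisbach: ΔP = f(L/D)(ρV²/2) = 0.0458·(30.2/0.0775)·(1110·6.073²/2) = 0.0458·389.7·2.047e+04 = 3.653e+05 Pa.
ΔP = 3.653e+05 Pa = 365 kPa.

ΔP ≈ 365 kPa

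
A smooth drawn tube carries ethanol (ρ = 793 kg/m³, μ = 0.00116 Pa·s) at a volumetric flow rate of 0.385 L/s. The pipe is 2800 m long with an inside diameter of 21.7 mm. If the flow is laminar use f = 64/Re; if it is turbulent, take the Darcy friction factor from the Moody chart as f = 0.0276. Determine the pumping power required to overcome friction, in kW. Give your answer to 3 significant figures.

P ≈ 0.589 kW

Q = 0.385 L/s = 0.385/1000 = 0.000385 m³/s.
Cross-sectional area A = πD²/4 = π(0.0217)²/4 = 0.0003698 m²; mean velocity V = Q/A = 0.000385/0.0003698 = 1.041 m/s.
Reynolds number Re = ρVD/μ = 793 · 1.041 · 0.0217 / 0.00116 = 1.544e+04.
Re > 4000 → turbulent; use the Moody-chart value f = 0.0276.
Darcy-Weisbach: ΔP = f(L/D)(ρV²/2) = 0.0276·(2800/0.0217)·(793·1.041²/2) = 0.0276·1.29e+05·429.7 = 1.53e+06 Pa.
Pumping power P = QΔP = 0.000385·1.53e+06 = 589.1 W = 0.589 kW.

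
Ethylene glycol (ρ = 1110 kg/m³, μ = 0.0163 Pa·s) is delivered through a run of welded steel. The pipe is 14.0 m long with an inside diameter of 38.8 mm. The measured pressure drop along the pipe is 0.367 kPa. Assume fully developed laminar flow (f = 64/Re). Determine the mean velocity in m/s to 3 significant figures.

For laminar flow, f = 64/Re with Re = ρVD/μ, so Darcy-Weisbach reduces to ΔP = 32μLV/D². Solving for V: V = ΔP·D²/(32μL) = 367·(0.0388)²/(32·0.0163·14) = 0.07566 m/s.
Check: Re = ρVD/μ = 1110·0.07566·0.0388/0.0163 = 199.9 < 2300, so the laminar assumption holds.

V ≈ 0.0757 m/s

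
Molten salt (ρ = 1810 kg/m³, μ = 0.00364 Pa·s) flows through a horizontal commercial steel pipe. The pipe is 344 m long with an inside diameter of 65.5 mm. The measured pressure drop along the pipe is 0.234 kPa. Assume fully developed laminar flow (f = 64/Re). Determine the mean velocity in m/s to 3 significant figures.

For laminar flow, f = 64/Re with Re = ρVD/μ, so Darcy-Weisbach reduces to ΔP = 32μLV/D². Solving for V: V = ΔP·D²/(32μL) = 234·(0.0655)²/(32·0.00364·344) = 0.02505 m/s.
Check: Re = ρVD/μ = 1810·0.02505·0.0655/0.00364 = 816 < 2300, so the laminar assumption holds.

V ≈ 0.0251 m/s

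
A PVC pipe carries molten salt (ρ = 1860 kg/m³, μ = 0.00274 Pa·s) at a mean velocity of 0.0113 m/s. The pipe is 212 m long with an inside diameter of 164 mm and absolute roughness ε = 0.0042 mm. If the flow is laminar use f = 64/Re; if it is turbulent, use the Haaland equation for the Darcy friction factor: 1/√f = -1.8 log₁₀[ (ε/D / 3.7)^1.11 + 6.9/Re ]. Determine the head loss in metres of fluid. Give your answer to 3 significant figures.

h_f ≈ 4.28×10^-4 m

Reynolds number Re = ρVD/μ = 1860 · 0.0113 · 0.164 / 0.00274 = 1258.
Re < 2300 → laminar flow, so f = 64/Re = 64/1258 = 0.05087 (the turbulent correlation is not needed).
Darcy-Weisbach: ΔP = f(L/D)(ρV²/2) = 0.05087·(212/0.164)·(1860·0.0113²/2) = 0.05087·1293·0.1188 = 7.81 Pa.
Head loss h_f = ΔP/(ρg) = 7.81/(1860·9.81) = 4.28×10^-4 m.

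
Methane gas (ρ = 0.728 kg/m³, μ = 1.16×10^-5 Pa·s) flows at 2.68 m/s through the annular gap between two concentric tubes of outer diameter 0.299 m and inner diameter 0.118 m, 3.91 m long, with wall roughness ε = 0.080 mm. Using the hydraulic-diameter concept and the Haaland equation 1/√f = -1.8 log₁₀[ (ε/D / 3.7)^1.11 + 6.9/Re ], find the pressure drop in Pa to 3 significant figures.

ΔP ≈ 1.37 Pa

Hydraulic diameter D_h = 4A/P = D_o - D_i = 0.299 - 0.118 = 0.181 m.
Re = ρVD_h/μ = 0.728·2.68·0.181/1.16e-05 = 3.044e+04.
ε/D_h = 8e-05/0.181 = 0.000442; Haaland gives 1/√f = -1.8 log₁₀[4.42e-05+0.000227] = 6.421, so f = 0.02425.
ΔP = f(L/D_h)(ρV²/2) = 0.02425·3.91/0.181·2.614 = 1.37 Pa.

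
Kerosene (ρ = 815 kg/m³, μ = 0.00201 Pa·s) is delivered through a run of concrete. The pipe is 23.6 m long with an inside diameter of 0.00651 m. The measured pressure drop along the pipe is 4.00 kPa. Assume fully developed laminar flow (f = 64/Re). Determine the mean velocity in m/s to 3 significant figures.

V ≈ 0.112 m/s

For laminar flow, f = 64/Re with Re = ρVD/μ, so Darcy-Weisbach reduces to ΔP = 32μLV/D². Solving for V: V = ΔP·D²/(32μL) = 4000·(0.00651)²/(32·0.00201·23.6) = 0.1117 m/s.
Check: Re = ρVD/μ = 815·0.1117·0.00651/0.00201 = 294.8 < 2300, so the laminar assumption holds.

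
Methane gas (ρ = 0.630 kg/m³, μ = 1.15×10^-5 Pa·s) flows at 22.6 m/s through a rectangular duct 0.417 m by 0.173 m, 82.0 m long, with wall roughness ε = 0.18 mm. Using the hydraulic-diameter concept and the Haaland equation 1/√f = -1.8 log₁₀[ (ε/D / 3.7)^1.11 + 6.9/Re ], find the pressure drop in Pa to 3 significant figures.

ΔP ≈ 1040 Pa

Hydraulic diameter D_h = 4A/P = 4·(0.417·0.173)/(2·(0.417+0.173)) = 0.2886/1.18 = 0.2445 m.
Re = ρVD_h/μ = 0.63·22.6·0.2445/1.15e-05 = 3.028e+05.
ε/D_h = 0.00018/0.2445 = 0.000736; Haaland gives 1/√f = -1.8 log₁₀[7.79e-05+2.28e-05] = 7.195, so f = 0.01932.
ΔP = f(L/D_h)(ρV²/2) = 0.01932·82/0.2445·160.9 = 1042 Pa.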